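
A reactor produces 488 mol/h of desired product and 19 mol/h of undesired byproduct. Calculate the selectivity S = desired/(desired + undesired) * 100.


Selectivity = desired / (desired + undesired) * 100
Total products = 488 + 19 = 507 mol/h
S = 488 / 507 * 100
= 0.9625 * 100
= 96.25 %

96.25 %


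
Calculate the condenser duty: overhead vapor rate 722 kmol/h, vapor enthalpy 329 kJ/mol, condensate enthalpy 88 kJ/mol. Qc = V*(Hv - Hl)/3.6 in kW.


Qc = 722 * (329 - 88) / 3.6 = 722 * 241 / 3.6 = 48330

48330 kW


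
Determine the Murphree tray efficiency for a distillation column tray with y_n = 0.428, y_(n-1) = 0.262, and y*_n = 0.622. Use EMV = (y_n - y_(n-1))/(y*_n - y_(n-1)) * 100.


Murphree vapor efficiency: EMV = (y_n - y_(n-1)) / (y*_n - y_(n-1)) * 100
EMV = (0.428 - 0.262) / (0.622 - 0.262) * 100 = 0.166 / 0.36 * 100 = 46.11

46.11 %


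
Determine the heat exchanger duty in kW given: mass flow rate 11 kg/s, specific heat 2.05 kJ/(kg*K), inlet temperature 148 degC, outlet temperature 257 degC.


Q = m_dot * cp * delta_T
delta_T = 257 - 148 = 109 K
Q = 11 * 2.05 * 109
= 22.55 * 109
= 2457.95 kW

2457.95 kW


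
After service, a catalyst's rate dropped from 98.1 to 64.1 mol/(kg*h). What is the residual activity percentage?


Activity (%) = (rate_used / rate_fresh) * 100
rate_used = 64.1, rate_fresh = 98.1
= (64.1 / 98.1) * 100
= 0.6534 * 100 = 65.34

65.34 %


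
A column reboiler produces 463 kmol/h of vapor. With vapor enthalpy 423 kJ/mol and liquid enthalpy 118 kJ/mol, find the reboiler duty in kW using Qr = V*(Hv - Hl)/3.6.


Qr = 463 * (423 - 118) / 3.6 = 463 * 305 / 3.6 = 39230

39230 kW


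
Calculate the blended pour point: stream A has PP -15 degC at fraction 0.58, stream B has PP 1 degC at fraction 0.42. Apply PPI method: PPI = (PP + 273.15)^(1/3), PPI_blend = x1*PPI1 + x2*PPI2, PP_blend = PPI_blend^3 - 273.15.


PPI_1 = (-15 + 273.15)^(1/3) = 6.36733
PPI_2 = (1 + 273.15)^(1/3) = 6.49625
PPI_blend = 0.58 * 6.36733 + 0.42 * 6.49625 = 6.421476
PP_blend = 6.421476^3 - 273.15 = 264.7918 - 273.15 = -8.36

-8.36 degC


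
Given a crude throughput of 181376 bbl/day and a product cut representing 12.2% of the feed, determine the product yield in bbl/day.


Crude throughput = 181376 bbl/day
Fraction yield = 12.2%
yield = throughput * fraction / 100
yield = 181376 * 12.2 / 100 = 22127.872

22127.872 bbl/day


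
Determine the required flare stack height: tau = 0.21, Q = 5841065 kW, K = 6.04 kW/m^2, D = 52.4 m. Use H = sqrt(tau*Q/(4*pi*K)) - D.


tau*Q/(4*pi*K) = 0.21 * 5841065 / (4 * pi * 6.04) = 16160.9
sqrt(16160.9) = 127.126
H = 127.126 - 52.4 = 74.73

74.73 m


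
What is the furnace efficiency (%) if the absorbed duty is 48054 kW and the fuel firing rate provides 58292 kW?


Furnace efficiency = Q_absorbed / Q_fuel * 100
= 48054 / 58292 * 100 = 82.44

82.44 %


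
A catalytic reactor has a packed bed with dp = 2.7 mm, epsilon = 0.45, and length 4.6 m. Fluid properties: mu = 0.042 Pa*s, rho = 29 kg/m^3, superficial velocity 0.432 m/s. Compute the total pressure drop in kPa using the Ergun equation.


dp = 2.7 mm = 0.0027 m
Viscous term = 150*0.042*0.432*(1-0.45)^2 / (0.0027^2*0.45^3) = 1239320
Inertial term = 1.75*29*0.432^2*(1-0.45) / (0.0027*0.45^3) = 21172.1
dP/L = 1239320 + 21172.1 = 1260490 Pa/m
dP = 1260490 * 4.6 / 1000 = 5798 kPa

5798 kPa


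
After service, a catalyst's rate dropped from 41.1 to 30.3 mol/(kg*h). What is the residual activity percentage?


Activity (%) = (rate_used / rate_fresh) * 100
rate_used = 30.3, rate_fresh = 41.1
= (30.3 / 41.1) * 100
= 0.7372 * 100 = 73.72

73.72 %


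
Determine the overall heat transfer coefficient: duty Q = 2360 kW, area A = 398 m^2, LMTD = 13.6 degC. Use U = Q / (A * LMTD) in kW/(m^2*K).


From Q = U*A*LMTD, U = Q / (A * LMTD)
U = 2360 / (398 * 13.6) = 2360 / 5412.8 = 0.4360

0.4360 kW/(m^2*K)


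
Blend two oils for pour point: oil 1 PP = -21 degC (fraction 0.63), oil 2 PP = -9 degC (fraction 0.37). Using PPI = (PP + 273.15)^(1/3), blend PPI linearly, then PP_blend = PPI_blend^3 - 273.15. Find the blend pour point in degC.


PPI_1 = (-21 + 273.15)^(1/3) = 6.317613
PPI_2 = (-9 + 273.15)^(1/3) = 6.416283
PPI_blend = 0.63 * 6.317613 + 0.37 * 6.416283 = 6.354121
PP_blend = 6.354121^3 - 273.15 = 256.5467 - 273.15 = -16.6

-16.6 degC


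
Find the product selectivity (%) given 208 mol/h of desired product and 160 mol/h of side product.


Selectivity = desired / (desired + undesired) * 100
Total products = 208 + 160 = 368 mol/h
S = 208 / 368 * 100
= 0.5652 * 100
= 56.52 %

56.52 %


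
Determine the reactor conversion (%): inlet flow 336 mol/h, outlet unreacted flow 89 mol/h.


X = (F_in - F_out) / F_in * 100
Moles reacted = 336 - 89 = 247
X = 247 / 336 * 100
= 0.7351 * 100
= 73.51 %

73.51 %


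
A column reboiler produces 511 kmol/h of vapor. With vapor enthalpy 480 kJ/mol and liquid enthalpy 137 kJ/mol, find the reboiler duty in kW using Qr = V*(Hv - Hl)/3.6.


Qr = 511 * (480 - 137) / 3.6 = 511 * 343 / 3.6 = 48690

48690 kW


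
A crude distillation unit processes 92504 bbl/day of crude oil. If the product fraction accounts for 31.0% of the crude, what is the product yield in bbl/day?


Crude throughput = 92504 bbl/day
Fraction yield = 31.0%
yield = throughput * fraction / 100
yield = 92504 * 31.0 / 100 = 28676.24

28676.24 bbl/day


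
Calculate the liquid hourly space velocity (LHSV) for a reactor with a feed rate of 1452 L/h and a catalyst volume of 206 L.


LHSV = volumetric feed rate / catalyst volume
= 1452 L/h / 206 L
= 7.049 h^-1

7.049 h^-1


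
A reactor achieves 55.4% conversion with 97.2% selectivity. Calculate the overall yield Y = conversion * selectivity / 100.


Overall yield = conversion (%) * selectivity (%) / 100
Conversion = 55.4%, Selectivity = 97.2%
Y = 55.4 * 97.2 / 100
= 53.8488 %

53.8488 %


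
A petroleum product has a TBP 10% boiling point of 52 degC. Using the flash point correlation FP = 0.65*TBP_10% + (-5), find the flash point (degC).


FP = 0.65 * 52 + (-5) = 28.8

28.8 degC


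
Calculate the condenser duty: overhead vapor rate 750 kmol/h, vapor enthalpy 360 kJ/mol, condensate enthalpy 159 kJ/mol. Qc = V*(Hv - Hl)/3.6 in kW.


Qc = 750 * (360 - 159) / 3.6 = 750 * 201 / 3.6 = 41880

41880 kW


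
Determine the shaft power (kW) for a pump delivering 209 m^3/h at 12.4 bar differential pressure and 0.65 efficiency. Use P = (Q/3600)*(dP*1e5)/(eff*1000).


Q = 209 / 3600 = 0.0580556 m^3/s
P = 0.0580556 * (12.4 * 1e5) / 0.65 / 1000 = 110.8

110.8 kW


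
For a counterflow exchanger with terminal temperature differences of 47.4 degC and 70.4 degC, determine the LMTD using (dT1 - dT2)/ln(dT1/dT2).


LMTD = (dT1 - dT2) / ln(dT1/dT2)
= (47.4 - 70.4) / ln(47.4 / 70.4) = -23 / -0.395571 = 58.14

58.14 degC


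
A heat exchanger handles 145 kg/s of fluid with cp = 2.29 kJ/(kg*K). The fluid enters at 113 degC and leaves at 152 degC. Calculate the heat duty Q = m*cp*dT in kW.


Q = m_dot * cp * delta_T
delta_T = 152 - 113 = 39 K
Q = 145 * 2.29 * 39
= 332.05 * 39
= 12949.95 kW

12949.95 kW


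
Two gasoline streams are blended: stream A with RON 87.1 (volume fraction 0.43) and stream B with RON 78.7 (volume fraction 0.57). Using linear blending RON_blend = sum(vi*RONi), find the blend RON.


Linear blending: RON_blend = sum(vi * RONi)
Contribution 1: 0.43 * 87.1 = 37.453
Contribution 2: 0.57 * 78.7 = 44.859
RON_blend = 37.453 + 44.859 = 82.312

82.312


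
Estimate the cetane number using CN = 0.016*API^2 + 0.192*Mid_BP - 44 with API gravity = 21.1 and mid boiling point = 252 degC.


CN = 0.016 * 21.1^2 + 0.192 * 252 - 44
CN = 7.12336 + 48.384 - 44 = 11.50736

11.50736


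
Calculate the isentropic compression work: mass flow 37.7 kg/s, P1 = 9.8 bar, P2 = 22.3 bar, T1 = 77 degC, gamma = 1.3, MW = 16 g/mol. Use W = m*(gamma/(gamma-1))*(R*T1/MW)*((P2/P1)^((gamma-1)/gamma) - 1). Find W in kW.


Isentropic work: W = m*(gamma/(gamma-1))*(R*T1/MW)*((P2/P1)^((gamma-1)/gamma) - 1)
T1 = 77 + 273.15 = 350.15 K
Pressure ratio = 22.3 / 9.8 = 2.27551
Exponent = (1.3 - 1)/1.3 = 0.230769
(P2/P1)^exp - 1 = 2.27551^0.230769 - 1 = 0.208934
W = 37.7 * 1.3 / 0.3 * 8.314 * 350.15 / 16 * 0.208934 = 6210

6210 kW


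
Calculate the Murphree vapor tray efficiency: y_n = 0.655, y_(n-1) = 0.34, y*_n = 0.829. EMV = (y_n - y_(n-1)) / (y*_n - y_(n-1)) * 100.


Murphree vapor efficiency: EMV = (y_n - y_(n-1)) / (y*_n - y_(n-1)) * 100
EMV = (0.655 - 0.34) / (0.829 - 0.34) * 100 = 0.315 / 0.489 * 100 = 64.42

64.42 %


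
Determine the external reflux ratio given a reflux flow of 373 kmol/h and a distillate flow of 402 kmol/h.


Reflux ratio definition: R = L / D (liquid returned / distillate withdrawn)
L = 373 kmol/h, D = 402 kmol/h
R = 373 / 402 = 0.9279

0.9279


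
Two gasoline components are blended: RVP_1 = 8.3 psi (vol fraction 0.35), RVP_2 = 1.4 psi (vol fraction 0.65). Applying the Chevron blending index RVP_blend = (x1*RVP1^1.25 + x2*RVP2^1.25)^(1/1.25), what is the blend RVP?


Chevron index: RVP_blend = (sum xi*RVPi^1.25)^(1/1.25)
RVP^1.25 terms: 0.35 * 8.3^1.25 + 0.65 * 1.4^1.25 = 5.92064
RVP_blend = 5.92064^(1/1.25) = 4.149

4.149 psi


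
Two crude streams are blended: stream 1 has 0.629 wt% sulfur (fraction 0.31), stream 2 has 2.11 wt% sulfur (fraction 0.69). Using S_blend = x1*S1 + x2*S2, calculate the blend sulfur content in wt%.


Linear sulfur blending: S_blend = x1*S1 + x2*S2
Contribution 1: 0.31 * 0.629 = 0.19499 wt%
Contribution 2: 0.69 * 2.11 = 1.4559 wt%
S_blend = 0.19499 + 1.4559 = 1.65089

1.65089 wt%


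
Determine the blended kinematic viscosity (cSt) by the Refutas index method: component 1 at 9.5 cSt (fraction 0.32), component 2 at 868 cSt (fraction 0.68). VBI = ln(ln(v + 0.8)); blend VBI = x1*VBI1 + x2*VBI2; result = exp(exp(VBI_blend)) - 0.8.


Refutas method: VBN_i = 14.534*ln(ln(visc_i + 0.8)) + 10.975, blended linearly by mass fraction; since VBN is linear in VBI_i = ln(ln(visc_i + 0.8)) and the fractions sum to 1, blend VBI directly: visc = exp(exp(VBI_blend)) - 0.8
VBI_1 = ln(ln(9.5 + 0.8)) = 0.846788
VBI_2 = ln(ln(868 + 0.8)) = 1.91207
VBI_blend = 0.32 * 0.846788 + 0.68 * 1.91207 = 1.57118
visc_blend = exp(exp(1.57118)) - 0.8 = 122.2

122.2 cSt


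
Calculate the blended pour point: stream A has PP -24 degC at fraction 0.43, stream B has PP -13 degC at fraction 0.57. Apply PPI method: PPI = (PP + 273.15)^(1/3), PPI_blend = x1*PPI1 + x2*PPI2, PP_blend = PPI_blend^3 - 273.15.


PPI_1 = (-24 + 273.15)^(1/3) = 6.292458
PPI_2 = (-13 + 273.15)^(1/3) = 6.383731
PPI_blend = 0.43 * 6.292458 + 0.57 * 6.383731 = 6.344484
PP_blend = 6.344484^3 - 273.15 = 255.3812 - 273.15 = -17.77

-17.77 degC


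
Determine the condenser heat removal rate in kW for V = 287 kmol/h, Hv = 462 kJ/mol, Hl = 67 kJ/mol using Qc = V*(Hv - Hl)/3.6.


Qc = 287 * (462 - 67) / 3.6 = 287 * 395 / 3.6 = 31490

31490 kW


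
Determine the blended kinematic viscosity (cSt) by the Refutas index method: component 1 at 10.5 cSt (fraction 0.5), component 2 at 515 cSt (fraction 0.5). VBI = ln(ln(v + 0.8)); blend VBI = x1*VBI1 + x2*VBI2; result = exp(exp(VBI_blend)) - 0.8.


Refutas method: VBN_i = 14.534*ln(ln(visc_i + 0.8)) + 10.975, blended linearly by mass fraction; since VBN is linear in VBI_i = ln(ln(visc_i + 0.8)) and the fractions sum to 1, blend VBI directly: visc = exp(exp(VBI_blend)) - 0.8
VBI_1 = ln(ln(10.5 + 0.8)) = 0.88575
VBI_2 = ln(ln(515 + 0.8)) = 1.8319
VBI_blend = 0.5 * 0.88575 + 0.5 * 1.8319 = 1.35882
visc_blend = exp(exp(1.35882)) - 0.8 = 48.19

48.19 cSt


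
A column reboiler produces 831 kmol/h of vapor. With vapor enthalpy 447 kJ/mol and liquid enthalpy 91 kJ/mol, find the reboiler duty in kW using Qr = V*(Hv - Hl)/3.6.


Qr = 831 * (447 - 91) / 3.6 = 831 * 356 / 3.6 = 82180

82180 kW


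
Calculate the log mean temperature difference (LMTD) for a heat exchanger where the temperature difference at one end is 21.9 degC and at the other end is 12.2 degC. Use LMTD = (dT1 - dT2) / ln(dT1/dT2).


LMTD = (dT1 - dT2) / ln(dT1/dT2)
= (21.9 - 12.2) / ln(21.9 / 12.2) = 9.7 / 0.585051 = 16.58

16.58 degC


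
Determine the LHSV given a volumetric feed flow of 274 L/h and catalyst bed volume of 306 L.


LHSV = volumetric feed rate / catalyst volume
= 274 L/h / 306 L
= 0.8954 h^-1

0.8954 h^-1


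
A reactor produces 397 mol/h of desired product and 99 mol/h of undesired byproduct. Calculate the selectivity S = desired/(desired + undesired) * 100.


Selectivity = desired / (desired + undesired) * 100
Total products = 397 + 99 = 496 mol/h
S = 397 / 496 * 100
= 0.8004 * 100
= 80.04 %

80.04 %


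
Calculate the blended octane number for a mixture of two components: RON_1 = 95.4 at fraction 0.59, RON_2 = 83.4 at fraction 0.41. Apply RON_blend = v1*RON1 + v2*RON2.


Linear blending: RON_blend = sum(vi * RONi)
Contribution 1: 0.59 * 95.4 = 56.286
Contribution 2: 0.41 * 83.4 = 34.194
RON_blend = 56.286 + 34.194 = 90.48

90.48


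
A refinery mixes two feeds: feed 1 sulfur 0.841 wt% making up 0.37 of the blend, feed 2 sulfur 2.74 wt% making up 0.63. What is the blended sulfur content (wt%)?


Linear sulfur blending: S_blend = x1*S1 + x2*S2
Contribution 1: 0.37 * 0.841 = 0.31117 wt%
Contribution 2: 0.63 * 2.74 = 1.7262 wt%
S_blend = 0.31117 + 1.7262 = 2.03737

2.03737 wt%


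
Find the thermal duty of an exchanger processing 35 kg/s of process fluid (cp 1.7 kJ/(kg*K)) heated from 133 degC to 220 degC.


Q = m_dot * cp * delta_T
delta_T = 220 - 133 = 87 K
Q = 35 * 1.7 * 87
= 59.5 * 87
= 5176.5 kW

5176.5 kW


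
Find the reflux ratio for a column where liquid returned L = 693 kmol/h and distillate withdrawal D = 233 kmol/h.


Reflux ratio definition: R = L / D (liquid returned / distillate withdrawn)
L = 693 kmol/h, D = 233 kmol/h
R = 693 / 233 = 2.974

2.974


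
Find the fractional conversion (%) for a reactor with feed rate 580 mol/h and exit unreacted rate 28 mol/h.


X = (F_in - F_out) / F_in * 100
Moles reacted = 580 - 28 = 552
X = 552 / 580 * 100
= 0.9517 * 100
= 95.17 %

95.17 %


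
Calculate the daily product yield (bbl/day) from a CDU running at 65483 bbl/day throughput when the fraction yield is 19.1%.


Crude throughput = 65483 bbl/day
Fraction yield = 19.1%
yield = throughput * fraction / 100
yield = 65483 * 19.1 / 100 = 12507.253

12507.253 bbl/day


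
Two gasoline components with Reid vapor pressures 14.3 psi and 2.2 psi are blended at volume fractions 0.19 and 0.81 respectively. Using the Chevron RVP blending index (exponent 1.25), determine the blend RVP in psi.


Chevron index: RVP_blend = (sum xi*RVPi^1.25)^(1/1.25)
RVP^1.25 terms: 0.19 * 14.3^1.25 + 0.81 * 2.2^1.25 = 7.45379
RVP_blend = 7.45379^(1/1.25) = 4.988

4.988 psi


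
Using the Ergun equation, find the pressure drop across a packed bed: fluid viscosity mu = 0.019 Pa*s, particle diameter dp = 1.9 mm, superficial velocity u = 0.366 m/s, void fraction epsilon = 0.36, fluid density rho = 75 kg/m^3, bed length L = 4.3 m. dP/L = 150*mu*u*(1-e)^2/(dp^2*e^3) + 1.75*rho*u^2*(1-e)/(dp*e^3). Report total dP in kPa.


dp = 1.9 mm = 0.0019 m
Viscous term = 150*0.019*0.366*(1-0.36)^2 / (0.0019^2*0.36^3) = 2536710
Inertial term = 1.75*75*0.366^2*(1-0.36) / (0.0019*0.36^3) = 126935
dP/L = 2536710 + 126935 = 2663640 Pa/m
dP = 2663640 * 4.3 / 1000 = 11450 kPa

11450 kPa


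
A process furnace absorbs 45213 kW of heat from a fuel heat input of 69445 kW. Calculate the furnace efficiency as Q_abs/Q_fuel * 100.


Furnace efficiency = Q_absorbed / Q_fuel * 100
= 45213 / 69445 * 100 = 65.11

65.11 %


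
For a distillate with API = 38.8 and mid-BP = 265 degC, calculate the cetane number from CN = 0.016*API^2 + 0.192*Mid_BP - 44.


CN = 0.016 * 38.8^2 + 0.192 * 265 - 44
CN = 24.08704 + 50.88 - 44 = 30.96704

30.96704


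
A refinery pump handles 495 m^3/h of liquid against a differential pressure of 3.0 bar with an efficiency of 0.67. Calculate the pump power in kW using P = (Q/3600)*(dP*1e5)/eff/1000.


Q = 495 / 3600 = 0.1375 m^3/s
P = 0.1375 * (3.0 * 1e5) / 0.67 / 1000 = 61.57

61.57 kW


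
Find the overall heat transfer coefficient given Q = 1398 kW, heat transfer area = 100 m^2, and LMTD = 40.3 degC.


From Q = U*A*LMTD, U = Q / (A * LMTD)
U = 1398 / (100 * 40.3) = 1398 / 4030 = 0.3469

0.3469 kW/(m^2*K)


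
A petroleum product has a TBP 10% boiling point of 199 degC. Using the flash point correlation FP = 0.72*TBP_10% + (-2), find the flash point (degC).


FP = 0.72 * 199 + (-2) = 141.28

141.28 degC


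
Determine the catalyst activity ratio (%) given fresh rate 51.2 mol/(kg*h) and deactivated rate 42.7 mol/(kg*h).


Activity (%) = (rate_used / rate_fresh) * 100
rate_used = 42.7, rate_fresh = 51.2
= (42.7 / 51.2) * 100
= 0.8340 * 100 = 83.40

83.40 %


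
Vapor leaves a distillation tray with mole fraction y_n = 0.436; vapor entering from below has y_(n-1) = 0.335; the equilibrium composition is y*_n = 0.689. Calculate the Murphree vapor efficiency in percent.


Murphree vapor efficiency: EMV = (y_n - y_(n-1)) / (y*_n - y_(n-1)) * 100
EMV = (0.436 - 0.335) / (0.689 - 0.335) * 100 = 0.101 / 0.354 * 100 = 28.53

28.53 %


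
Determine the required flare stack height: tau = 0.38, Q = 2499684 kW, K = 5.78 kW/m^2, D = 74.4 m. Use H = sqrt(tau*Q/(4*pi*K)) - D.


tau*Q/(4*pi*K) = 0.38 * 2499684 / (4 * pi * 5.78) = 13077.7
sqrt(13077.7) = 114.358
H = 114.358 - 74.4 = 39.96

39.96 m


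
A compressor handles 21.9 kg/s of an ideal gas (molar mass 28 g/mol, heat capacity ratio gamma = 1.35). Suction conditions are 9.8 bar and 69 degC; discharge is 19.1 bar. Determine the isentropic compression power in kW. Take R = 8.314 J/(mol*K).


Isentropic work: W = m*(gamma/(gamma-1))*(R*T1/MW)*((P2/P1)^((gamma-1)/gamma) - 1)
T1 = 69 + 273.15 = 342.15 K
Pressure ratio = 19.1 / 9.8 = 1.94898
Exponent = (1.35 - 1)/1.35 = 0.259259
(P2/P1)^exp - 1 = 1.94898^0.259259 - 1 = 0.188872
W = 21.9 * 1.35 / 0.35 * 8.314 * 342.15 / 28 * 0.188872 = 1621

1621 kW


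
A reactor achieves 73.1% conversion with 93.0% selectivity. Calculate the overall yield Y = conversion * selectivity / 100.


Overall yield = conversion (%) * selectivity (%) / 100
Conversion = 73.1%, Selectivity = 93.0%
Y = 73.1 * 93.0 / 100
= 67.983 %

67.983 %


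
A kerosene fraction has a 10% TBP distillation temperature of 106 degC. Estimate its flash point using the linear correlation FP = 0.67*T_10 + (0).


FP = 0.67 * 106 + (0) = 71.02

71.02 degC


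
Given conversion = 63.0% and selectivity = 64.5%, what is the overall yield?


Overall yield = conversion (%) * selectivity (%) / 100
Conversion = 63.0%, Selectivity = 64.5%
Y = 63.0 * 64.5 / 100
= 40.635 %

40.635 %


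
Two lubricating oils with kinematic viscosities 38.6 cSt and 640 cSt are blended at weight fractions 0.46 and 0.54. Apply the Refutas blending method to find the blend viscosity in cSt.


Refutas method: VBN_i = 14.534*ln(ln(visc_i + 0.8)) + 10.975, blended linearly by mass fraction; since VBN is linear in VBI_i = ln(ln(visc_i + 0.8)) and the fractions sum to 1, blend VBI directly: visc = exp(exp(VBI_blend)) - 0.8
VBI_1 = ln(ln(38.6 + 0.8)) = 1.30122
VBI_2 = ln(ln(640 + 0.8)) = 1.86605
VBI_blend = 0.46 * 1.30122 + 0.54 * 1.86605 = 1.60623
visc_blend = exp(exp(1.60623)) - 0.8 = 145.3

145.3 cSt


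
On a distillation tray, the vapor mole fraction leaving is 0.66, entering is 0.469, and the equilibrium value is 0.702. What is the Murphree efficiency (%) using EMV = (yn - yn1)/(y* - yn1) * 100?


Murphree vapor efficiency: EMV = (y_n - y_(n-1)) / (y*_n - y_(n-1)) * 100
EMV = (0.66 - 0.469) / (0.702 - 0.469) * 100 = 0.191 / 0.233 * 100 = 81.97

81.97 %


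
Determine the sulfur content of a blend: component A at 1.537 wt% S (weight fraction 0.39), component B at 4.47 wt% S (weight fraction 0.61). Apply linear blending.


Linear sulfur blending: S_blend = x1*S1 + x2*S2
Contribution 1: 0.39 * 1.537 = 0.59943 wt%
Contribution 2: 0.61 * 4.47 = 2.7267 wt%
S_blend = 0.59943 + 2.7267 = 3.32613

3.32613 wt%


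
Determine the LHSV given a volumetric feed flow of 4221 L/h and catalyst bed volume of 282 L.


LHSV = volumetric feed rate / catalyst volume
= 4221 L/h / 282 L
= 14.97 h^-1

14.97 h^-1


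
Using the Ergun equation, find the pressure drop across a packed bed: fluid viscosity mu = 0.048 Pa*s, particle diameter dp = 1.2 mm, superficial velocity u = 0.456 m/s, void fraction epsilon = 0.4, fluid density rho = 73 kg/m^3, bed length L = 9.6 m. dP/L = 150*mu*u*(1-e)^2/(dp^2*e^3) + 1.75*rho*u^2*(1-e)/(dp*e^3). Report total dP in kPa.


dp = 1.2 mm = 0.0012 m
Viscous term = 150*0.048*0.456*(1-0.4)^2 / (0.0012^2*0.4^3) = 12825000
Inertial term = 1.75*73*0.456^2*(1-0.4) / (0.0012*0.4^3) = 207530
dP/L = 12825000 + 207530 = 13032500 Pa/m
dP = 13032500 * 9.6 / 1000 = 125100 kPa

125100 kPa


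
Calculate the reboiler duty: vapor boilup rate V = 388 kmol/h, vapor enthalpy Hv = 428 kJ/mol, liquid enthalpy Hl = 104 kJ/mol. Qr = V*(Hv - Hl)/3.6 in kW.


Qr = 388 * (428 - 104) / 3.6 = 388 * 324 / 3.6 = 34920

34920 kW


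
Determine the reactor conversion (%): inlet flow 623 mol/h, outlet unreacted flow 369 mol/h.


X = (F_in - F_out) / F_in * 100
Moles reacted = 623 - 369 = 254
X = 254 / 623 * 100
= 0.4077 * 100
= 40.77 %

40.77 %


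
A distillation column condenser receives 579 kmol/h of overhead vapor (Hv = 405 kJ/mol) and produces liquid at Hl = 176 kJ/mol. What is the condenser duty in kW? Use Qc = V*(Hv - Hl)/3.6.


Qc = 579 * (405 - 176) / 3.6 = 579 * 229 / 3.6 = 36830

36830 kW


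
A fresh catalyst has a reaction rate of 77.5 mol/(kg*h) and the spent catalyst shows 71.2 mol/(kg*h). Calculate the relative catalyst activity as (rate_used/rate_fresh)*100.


Activity (%) = (rate_used / rate_fresh) * 100
rate_used = 71.2, rate_fresh = 77.5
= (71.2 / 77.5) * 100
= 0.9187 * 100 = 91.87

91.87 %


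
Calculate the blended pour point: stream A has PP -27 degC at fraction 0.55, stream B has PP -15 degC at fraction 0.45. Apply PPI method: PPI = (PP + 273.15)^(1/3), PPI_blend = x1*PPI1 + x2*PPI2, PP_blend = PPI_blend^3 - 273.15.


PPI_1 = (-27 + 273.15)^(1/3) = 6.2671
PPI_2 = (-15 + 273.15)^(1/3) = 6.36733
PPI_blend = 0.55 * 6.2671 + 0.45 * 6.36733 = 6.312204
PP_blend = 6.312204^3 - 273.15 = 251.5029 - 273.15 = -21.65

-21.65 degC


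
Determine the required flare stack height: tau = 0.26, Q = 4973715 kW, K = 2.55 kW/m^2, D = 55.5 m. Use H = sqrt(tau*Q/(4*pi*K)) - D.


tau*Q/(4*pi*K) = 0.26 * 4973715 / (4 * pi * 2.55) = 40355.6
sqrt(40355.6) = 200.887
H = 200.887 - 55.5 = 145.4

145.4 m


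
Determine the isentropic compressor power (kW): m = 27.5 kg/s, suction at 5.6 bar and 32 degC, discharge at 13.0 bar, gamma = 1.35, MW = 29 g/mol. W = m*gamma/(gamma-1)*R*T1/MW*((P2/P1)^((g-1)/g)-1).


Isentropic work: W = m*(gamma/(gamma-1))*(R*T1/MW)*((P2/P1)^((gamma-1)/gamma) - 1)
T1 = 32 + 273.15 = 305.15 K
Pressure ratio = 13.0 / 5.6 = 2.32143
Exponent = (1.35 - 1)/1.35 = 0.259259
(P2/P1)^exp - 1 = 2.32143^0.259259 - 1 = 0.244014
W = 27.5 * 1.35 / 0.35 * 8.314 * 305.15 / 29 * 0.244014 = 2264

2264 kW


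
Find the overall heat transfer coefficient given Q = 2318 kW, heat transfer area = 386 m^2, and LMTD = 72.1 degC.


From Q = U*A*LMTD, U = Q / (A * LMTD)
U = 2318 / (386 * 72.1) = 2318 / 27830.6 = 0.08329

0.08329 kW/(m^2*K)


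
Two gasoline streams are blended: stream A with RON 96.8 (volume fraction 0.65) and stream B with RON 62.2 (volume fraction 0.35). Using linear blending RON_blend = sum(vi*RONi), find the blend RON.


Linear blending: RON_blend = sum(vi * RONi)
Contribution 1: 0.65 * 96.8 = 62.92
Contribution 2: 0.35 * 62.2 = 21.77
RON_blend = 62.92 + 21.77 = 84.69

84.69


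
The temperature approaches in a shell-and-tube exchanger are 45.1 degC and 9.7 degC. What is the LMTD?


LMTD = (dT1 - dT2) / ln(dT1/dT2)
= (45.1 - 9.7) / ln(45.1 / 9.7) = 35.4 / 1.53676 = 23.04

23.04 degC


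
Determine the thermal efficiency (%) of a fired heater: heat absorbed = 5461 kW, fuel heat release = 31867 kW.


Furnace efficiency = Q_absorbed / Q_fuel * 100
= 5461 / 31867 * 100 = 17.14

17.14 %


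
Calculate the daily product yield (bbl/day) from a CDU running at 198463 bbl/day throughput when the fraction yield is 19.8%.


Crude throughput = 198463 bbl/day
Fraction yield = 19.8%
yield = throughput * fraction / 100
yield = 198463 * 19.8 / 100 = 39295.674

39295.674 bbl/day


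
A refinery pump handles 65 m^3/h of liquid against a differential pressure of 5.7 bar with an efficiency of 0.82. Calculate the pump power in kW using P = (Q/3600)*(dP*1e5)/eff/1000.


Q = 65 / 3600 = 0.0180556 m^3/s
P = 0.0180556 * (5.7 * 1e5) / 0.82 / 1000 = 12.55

12.55 kW


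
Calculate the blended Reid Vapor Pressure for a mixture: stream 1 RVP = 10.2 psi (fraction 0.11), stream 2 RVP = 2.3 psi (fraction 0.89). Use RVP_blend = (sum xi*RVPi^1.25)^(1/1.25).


Chevron index: RVP_blend = (sum xi*RVPi^1.25)^(1/1.25)
RVP^1.25 terms: 0.11 * 10.2^1.25 + 0.89 * 2.3^1.25 = 4.526
RVP_blend = 4.526^(1/1.25) = 3.346

3.346 psi


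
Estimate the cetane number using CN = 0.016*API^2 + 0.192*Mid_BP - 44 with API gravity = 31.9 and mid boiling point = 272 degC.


CN = 0.016 * 31.9^2 + 0.192 * 272 - 44
CN = 16.28176 + 52.224 - 44 = 24.50576

24.50576


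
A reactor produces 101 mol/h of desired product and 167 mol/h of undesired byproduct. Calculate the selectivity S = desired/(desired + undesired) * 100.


Selectivity = desired / (desired + undesired) * 100
Total products = 101 + 167 = 268 mol/h
S = 101 / 268 * 100
= 0.3769 * 100
= 37.69 %

37.69 %


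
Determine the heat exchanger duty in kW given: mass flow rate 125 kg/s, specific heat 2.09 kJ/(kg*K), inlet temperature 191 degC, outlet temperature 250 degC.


Q = m_dot * cp * delta_T
delta_T = 250 - 191 = 59 K
Q = 125 * 2.09 * 59
= 261.25 * 59
= 15413.75 kW

15413.75 kW


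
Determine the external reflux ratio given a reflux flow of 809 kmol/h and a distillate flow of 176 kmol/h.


Reflux ratio definition: R = L / D (liquid returned / distillate withdrawn)
L = 809 kmol/h, D = 176 kmol/h
R = 809 / 176 = 4.597

4.597


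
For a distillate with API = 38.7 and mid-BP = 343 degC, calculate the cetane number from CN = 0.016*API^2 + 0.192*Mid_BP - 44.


CN = 0.016 * 38.7^2 + 0.192 * 343 - 44
CN = 23.96304 + 65.856 - 44 = 45.81904

45.81904


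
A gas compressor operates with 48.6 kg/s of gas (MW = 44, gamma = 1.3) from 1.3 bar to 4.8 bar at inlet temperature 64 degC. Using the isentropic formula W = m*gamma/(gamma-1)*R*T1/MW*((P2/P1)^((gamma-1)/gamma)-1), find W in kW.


Isentropic work: W = m*(gamma/(gamma-1))*(R*T1/MW)*((P2/P1)^((gamma-1)/gamma) - 1)
T1 = 64 + 273.15 = 337.15 K
Pressure ratio = 4.8 / 1.3 = 3.69231
Exponent = (1.3 - 1)/1.3 = 0.230769
(P2/P1)^exp - 1 = 3.69231^0.230769 - 1 = 0.351807
W = 48.6 * 1.3 / 0.3 * 8.314 * 337.15 / 44 * 0.351807 = 4720

4720 kW


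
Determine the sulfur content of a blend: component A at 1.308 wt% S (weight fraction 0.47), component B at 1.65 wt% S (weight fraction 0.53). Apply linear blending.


Linear sulfur blending: S_blend = x1*S1 + x2*S2
Contribution 1: 0.47 * 1.308 = 0.61476 wt%
Contribution 2: 0.53 * 1.65 = 0.8745 wt%
S_blend = 0.61476 + 0.8745 = 1.48926

1.48926 wt%


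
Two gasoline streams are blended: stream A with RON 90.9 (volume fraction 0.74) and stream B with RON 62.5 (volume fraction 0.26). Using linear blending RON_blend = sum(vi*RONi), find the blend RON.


Linear blending: RON_blend = sum(vi * RONi)
Contribution 1: 0.74 * 90.9 = 67.266
Contribution 2: 0.26 * 62.5 = 16.25
RON_blend = 67.266 + 16.25 = 83.516

83.516


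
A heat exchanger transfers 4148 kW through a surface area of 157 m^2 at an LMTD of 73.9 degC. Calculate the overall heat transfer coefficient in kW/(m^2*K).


From Q = U*A*LMTD, U = Q / (A * LMTD)
U = 4148 / (157 * 73.9) = 4148 / 11602.3 = 0.3575

0.3575 kW/(m^2*K)


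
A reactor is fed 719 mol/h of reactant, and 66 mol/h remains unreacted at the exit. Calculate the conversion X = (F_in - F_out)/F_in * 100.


X = (F_in - F_out) / F_in * 100
Moles reacted = 719 - 66 = 653
X = 653 / 719 * 100
= 0.9082 * 100
= 90.82 %

90.82 %


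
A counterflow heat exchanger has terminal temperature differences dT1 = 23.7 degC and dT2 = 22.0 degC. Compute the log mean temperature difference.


LMTD = (dT1 - dT2) / ln(dT1/dT2)
= (23.7 - 22.0) / ln(23.7 / 22.0) = 1.7 / 0.0744326 = 22.84

22.84 degC


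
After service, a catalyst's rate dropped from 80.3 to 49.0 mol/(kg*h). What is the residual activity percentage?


Activity (%) = (rate_used / rate_fresh) * 100
rate_used = 49.0, rate_fresh = 80.3
= (49.0 / 80.3) * 100
= 0.6102 * 100 = 61.02

61.02 %


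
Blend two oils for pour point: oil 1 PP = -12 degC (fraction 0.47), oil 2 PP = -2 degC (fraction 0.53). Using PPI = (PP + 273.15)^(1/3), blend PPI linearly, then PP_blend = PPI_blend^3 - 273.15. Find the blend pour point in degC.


PPI_1 = (-12 + 273.15)^(1/3) = 6.391901
PPI_2 = (-2 + 273.15)^(1/3) = 6.472467
PPI_blend = 0.47 * 6.391901 + 0.53 * 6.472467 = 6.434601
PP_blend = 6.434601^3 - 273.15 = 266.4188 - 273.15 = -6.73

-6.73 degC


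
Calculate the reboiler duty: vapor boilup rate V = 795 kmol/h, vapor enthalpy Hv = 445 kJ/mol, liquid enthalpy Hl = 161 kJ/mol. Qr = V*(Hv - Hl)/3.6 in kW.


Qr = 795 * (445 - 161) / 3.6 = 795 * 284 / 3.6 = 62720

62720 kW


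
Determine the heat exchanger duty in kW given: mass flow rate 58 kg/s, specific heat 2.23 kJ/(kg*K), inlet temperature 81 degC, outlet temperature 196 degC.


Q = m_dot * cp * delta_T
delta_T = 196 - 81 = 115 K
Q = 58 * 2.23 * 115
= 129.34 * 115
= 14874.1 kW

14874.1 kW


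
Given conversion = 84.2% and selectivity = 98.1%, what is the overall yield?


Overall yield = conversion (%) * selectivity (%) / 100
Conversion = 84.2%, Selectivity = 98.1%
Y = 84.2 * 98.1 / 100
= 82.6002 %

82.6002 %


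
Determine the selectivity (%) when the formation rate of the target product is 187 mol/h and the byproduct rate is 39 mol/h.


Selectivity = desired / (desired + undesired) * 100
Total products = 187 + 39 = 226 mol/h
S = 187 / 226 * 100
= 0.8274 * 100
= 82.74 %

82.74 %


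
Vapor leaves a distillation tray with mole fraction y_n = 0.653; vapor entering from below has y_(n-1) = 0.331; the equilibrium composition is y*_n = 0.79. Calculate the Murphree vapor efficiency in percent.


Murphree vapor efficiency: EMV = (y_n - y_(n-1)) / (y*_n - y_(n-1)) * 100
EMV = (0.653 - 0.331) / (0.79 - 0.331) * 100 = 0.322 / 0.459 * 100 = 70.15

70.15 %


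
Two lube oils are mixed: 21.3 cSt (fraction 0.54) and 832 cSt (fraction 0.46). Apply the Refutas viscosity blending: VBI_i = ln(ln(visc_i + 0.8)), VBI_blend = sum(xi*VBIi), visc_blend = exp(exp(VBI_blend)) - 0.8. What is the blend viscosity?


Refutas method: VBN_i = 14.534*ln(ln(visc_i + 0.8)) + 10.975, blended linearly by mass fraction; since VBN is linear in VBI_i = ln(ln(visc_i + 0.8)) and the fractions sum to 1, blend VBI directly: visc = exp(exp(VBI_blend)) - 0.8
VBI_1 = ln(ln(21.3 + 0.8)) = 1.12997
VBI_2 = ln(ln(832 + 0.8)) = 1.9058
VBI_blend = 0.54 * 1.12997 + 0.46 * 1.9058 = 1.48685
visc_blend = exp(exp(1.48685)) - 0.8 = 82.56

82.56 cSt


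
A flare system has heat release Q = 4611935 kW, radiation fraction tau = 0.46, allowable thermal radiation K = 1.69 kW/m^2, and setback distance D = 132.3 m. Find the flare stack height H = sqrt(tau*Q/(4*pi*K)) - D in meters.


tau*Q/(4*pi*K) = 0.46 * 4611935 / (4 * pi * 1.69) = 99895.2
sqrt(99895.2) = 316.062
H = 316.062 - 132.3 = 183.8

183.8 m


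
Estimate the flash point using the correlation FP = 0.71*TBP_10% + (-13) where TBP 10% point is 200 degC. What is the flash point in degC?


FP = 0.71 * 200 + (-13) = 129

129 degC


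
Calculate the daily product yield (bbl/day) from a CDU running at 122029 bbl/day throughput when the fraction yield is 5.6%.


Crude throughput = 122029 bbl/day
Fraction yield = 5.6%
yield = throughput * fraction / 100
yield = 122029 * 5.6 / 100 = 6833.624

6833.624 bbl/day


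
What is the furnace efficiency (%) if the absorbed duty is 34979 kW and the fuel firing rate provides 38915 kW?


Furnace efficiency = Q_absorbed / Q_fuel * 100
= 34979 / 38915 * 100 = 89.89

89.89 %


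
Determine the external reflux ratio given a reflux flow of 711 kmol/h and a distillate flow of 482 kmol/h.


Reflux ratio definition: R = L / D (liquid returned / distillate withdrawn)
L = 711 kmol/h, D = 482 kmol/h
R = 711 / 482 = 1.475

1.475


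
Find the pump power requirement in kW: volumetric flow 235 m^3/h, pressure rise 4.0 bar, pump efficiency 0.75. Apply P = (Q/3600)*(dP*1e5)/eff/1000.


Q = 235 / 3600 = 0.0652778 m^3/s
P = 0.0652778 * (4.0 * 1e5) / 0.75 / 1000 = 34.81

34.81 kW


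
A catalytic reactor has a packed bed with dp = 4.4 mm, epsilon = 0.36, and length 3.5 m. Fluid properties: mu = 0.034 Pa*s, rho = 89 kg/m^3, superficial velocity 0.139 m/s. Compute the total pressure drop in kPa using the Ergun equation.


dp = 4.4 mm = 0.0044 m
Viscous term = 150*0.034*0.139*(1-0.36)^2 / (0.0044^2*0.36^3) = 321464
Inertial term = 1.75*89*0.139^2*(1-0.36) / (0.0044*0.36^3) = 9381.61
dP/L = 321464 + 9381.61 = 330846 Pa/m
dP = 330846 * 3.5 / 1000 = 1158 kPa

1158 kPa


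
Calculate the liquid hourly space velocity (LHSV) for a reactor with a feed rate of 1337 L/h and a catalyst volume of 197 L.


LHSV = volumetric feed rate / catalyst volume
= 1337 L/h / 197 L
= 6.787 h^-1

6.787 h^-1


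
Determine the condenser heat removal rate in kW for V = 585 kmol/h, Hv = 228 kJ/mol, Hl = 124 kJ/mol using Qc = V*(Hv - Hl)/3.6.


Qc = 585 * (228 - 124) / 3.6 = 585 * 104 / 3.6 = 16900

16900 kW


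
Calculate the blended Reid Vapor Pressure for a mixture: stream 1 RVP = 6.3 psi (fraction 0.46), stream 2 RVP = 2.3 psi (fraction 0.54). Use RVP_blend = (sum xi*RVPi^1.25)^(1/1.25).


Chevron index: RVP_blend = (sum xi*RVPi^1.25)^(1/1.25)
RVP^1.25 terms: 0.46 * 6.3^1.25 + 0.54 * 2.3^1.25 = 6.12079
RVP_blend = 6.12079^(1/1.25) = 4.260

4.260 psi


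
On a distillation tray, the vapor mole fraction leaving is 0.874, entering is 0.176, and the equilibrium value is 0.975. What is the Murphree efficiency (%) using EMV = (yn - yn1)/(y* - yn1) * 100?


Murphree vapor efficiency: EMV = (y_n - y_(n-1)) / (y*_n - y_(n-1)) * 100
EMV = (0.874 - 0.176) / (0.975 - 0.176) * 100 = 0.698 / 0.799 * 100 = 87.36

87.36 %


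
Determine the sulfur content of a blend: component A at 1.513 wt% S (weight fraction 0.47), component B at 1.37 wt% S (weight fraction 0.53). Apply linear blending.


Linear sulfur blending: S_blend = x1*S1 + x2*S2
Contribution 1: 0.47 * 1.513 = 0.71111 wt%
Contribution 2: 0.53 * 1.37 = 0.7261 wt%
S_blend = 0.71111 + 0.7261 = 1.43721

1.43721 wt%


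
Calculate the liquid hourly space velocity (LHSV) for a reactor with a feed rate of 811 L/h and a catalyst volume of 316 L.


LHSV = volumetric feed rate / catalyst volume
= 811 L/h / 316 L
= 2.566 h^-1

2.566 h^-1


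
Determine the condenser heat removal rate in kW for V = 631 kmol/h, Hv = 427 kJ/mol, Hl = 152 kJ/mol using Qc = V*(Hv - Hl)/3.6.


Qc = 631 * (427 - 152) / 3.6 = 631 * 275 / 3.6 = 48200

48200 kW


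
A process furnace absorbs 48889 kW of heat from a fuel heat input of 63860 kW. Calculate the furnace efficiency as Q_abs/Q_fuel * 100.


Furnace efficiency = Q_absorbed / Q_fuel * 100
= 48889 / 63860 * 100 = 76.56

76.56 %


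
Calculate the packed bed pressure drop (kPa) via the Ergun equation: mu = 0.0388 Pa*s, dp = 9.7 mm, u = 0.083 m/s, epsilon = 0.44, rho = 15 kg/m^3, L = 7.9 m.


dp = 9.7 mm = 0.0097 m
Viscous term = 150*0.0388*0.083*(1-0.44)^2 / (0.0097^2*0.44^3) = 18900.6
Inertial term = 1.75*15*0.083^2*(1-0.44) / (0.0097*0.44^3) = 122.559
dP/L = 18900.6 + 122.559 = 19023.2 Pa/m
dP = 19023.2 * 7.9 / 1000 = 150.3 kPa

150.3 kPa


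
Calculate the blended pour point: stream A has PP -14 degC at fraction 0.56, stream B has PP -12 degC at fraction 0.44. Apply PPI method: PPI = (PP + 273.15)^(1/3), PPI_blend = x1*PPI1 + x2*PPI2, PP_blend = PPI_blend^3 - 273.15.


PPI_1 = (-14 + 273.15)^(1/3) = 6.375541
PPI_2 = (-12 + 273.15)^(1/3) = 6.391901
PPI_blend = 0.56 * 6.375541 + 0.44 * 6.391901 = 6.382739
PP_blend = 6.382739^3 - 273.15 = 260.0287 - 273.15 = -13.12

-13.12 degC


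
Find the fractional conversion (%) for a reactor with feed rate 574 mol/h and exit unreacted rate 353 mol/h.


X = (F_in - F_out) / F_in * 100
Moles reacted = 574 - 353 = 221
X = 221 / 574 * 100
= 0.3850 * 100
= 38.50 %

38.50 %


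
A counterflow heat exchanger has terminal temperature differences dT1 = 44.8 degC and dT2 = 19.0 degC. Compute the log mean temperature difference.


LMTD = (dT1 - dT2) / ln(dT1/dT2)
= (44.8 - 19.0) / ln(44.8 / 19.0) = 25.8 / 0.857769 = 30.08

30.08 degC


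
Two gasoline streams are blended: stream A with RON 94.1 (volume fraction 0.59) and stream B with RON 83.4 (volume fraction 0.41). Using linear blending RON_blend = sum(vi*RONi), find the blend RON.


Linear blending: RON_blend = sum(vi * RONi)
Contribution 1: 0.59 * 94.1 = 55.519
Contribution 2: 0.41 * 83.4 = 34.194
RON_blend = 55.519 + 34.194 = 89.713

89.713


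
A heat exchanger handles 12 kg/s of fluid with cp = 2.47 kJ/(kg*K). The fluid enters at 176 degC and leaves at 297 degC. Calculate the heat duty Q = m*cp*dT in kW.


Q = m_dot * cp * delta_T
delta_T = 297 - 176 = 121 K
Q = 12 * 2.47 * 121
= 29.64 * 121
= 3586.44 kW

3586.44 kW


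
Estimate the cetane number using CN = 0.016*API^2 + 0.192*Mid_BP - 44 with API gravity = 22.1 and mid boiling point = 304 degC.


CN = 0.016 * 22.1^2 + 0.192 * 304 - 44
CN = 7.81456 + 58.368 - 44 = 22.18256

22.18256


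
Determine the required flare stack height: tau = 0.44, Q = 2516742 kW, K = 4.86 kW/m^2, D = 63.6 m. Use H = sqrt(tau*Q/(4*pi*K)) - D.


tau*Q/(4*pi*K) = 0.44 * 2516742 / (4 * pi * 4.86) = 18132
sqrt(18132) = 134.655
H = 134.655 - 63.6 = 71.06

71.06 m


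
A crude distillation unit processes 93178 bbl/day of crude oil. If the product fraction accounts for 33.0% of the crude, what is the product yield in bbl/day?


Crude throughput = 93178 bbl/day
Fraction yield = 33.0%
yield = throughput * fraction / 100
yield = 93178 * 33.0 / 100 = 30748.74

30748.74 bbl/day


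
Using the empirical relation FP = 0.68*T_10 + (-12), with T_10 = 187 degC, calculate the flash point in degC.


FP = 0.68 * 187 + (-12) = 115.16

115.16 degC


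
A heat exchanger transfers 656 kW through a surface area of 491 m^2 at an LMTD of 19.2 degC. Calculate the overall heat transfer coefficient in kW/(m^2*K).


From Q = U*A*LMTD, U = Q / (A * LMTD)
U = 656 / (491 * 19.2) = 656 / 9427.2 = 0.06959

0.06959 kW/(m^2*K)


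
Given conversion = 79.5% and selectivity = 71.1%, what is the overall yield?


Overall yield = conversion (%) * selectivity (%) / 100
Conversion = 79.5%, Selectivity = 71.1%
Y = 79.5 * 71.1 / 100
= 56.5245 %

56.5245 %


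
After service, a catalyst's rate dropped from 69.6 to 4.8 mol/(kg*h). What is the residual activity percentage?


Activity (%) = (rate_used / rate_fresh) * 100
rate_used = 4.8, rate_fresh = 69.6
= (4.8 / 69.6) * 100
= 0.06897 * 100 = 6.897

6.897 %


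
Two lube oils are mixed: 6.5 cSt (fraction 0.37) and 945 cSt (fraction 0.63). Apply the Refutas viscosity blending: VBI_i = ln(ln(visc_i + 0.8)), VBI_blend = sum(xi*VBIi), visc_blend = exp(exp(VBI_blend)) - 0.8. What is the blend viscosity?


Refutas method: VBN_i = 14.534*ln(ln(visc_i + 0.8)) + 10.975, blended linearly by mass fraction; since VBN is linear in VBI_i = ln(ln(visc_i + 0.8)) and the fractions sum to 1, blend VBI directly: visc = exp(exp(VBI_blend)) - 0.8
VBI_1 = ln(ln(6.5 + 0.8)) = 0.687066
VBI_2 = ln(ln(945 + 0.8)) = 1.92455
VBI_blend = 0.37 * 0.687066 + 0.63 * 1.92455 = 1.46668
visc_blend = exp(exp(1.46668)) - 0.8 = 75.51

75.51 cSt
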